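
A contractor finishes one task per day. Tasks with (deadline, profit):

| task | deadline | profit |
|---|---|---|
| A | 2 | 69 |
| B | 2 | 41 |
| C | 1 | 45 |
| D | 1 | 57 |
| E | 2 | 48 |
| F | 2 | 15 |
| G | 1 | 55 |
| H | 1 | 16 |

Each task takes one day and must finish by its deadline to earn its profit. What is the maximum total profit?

126

Profit order: A=69 D=57 G=55 E=48 C=45 B=41 H=16 F=15
Assign: A→slot 2, D→slot 1, G skipped, E skipped, C skipped, B skipped, H skipped, F skipped.
Slots: [1:D] [2:A]
Profit = 57 + 69 = 126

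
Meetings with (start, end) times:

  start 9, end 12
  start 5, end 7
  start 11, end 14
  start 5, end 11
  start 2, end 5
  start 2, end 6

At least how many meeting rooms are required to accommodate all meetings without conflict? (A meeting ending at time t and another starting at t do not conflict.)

3

The answer is the maximum number of intervals overlapping at any instant.
Events (time:±→running): 2:+→1 2:+→2 5:-→1 5:+→2 5:+→3 … peak 3.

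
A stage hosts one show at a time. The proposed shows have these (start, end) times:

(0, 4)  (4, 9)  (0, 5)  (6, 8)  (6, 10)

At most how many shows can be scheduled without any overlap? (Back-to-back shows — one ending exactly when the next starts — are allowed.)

2

Sort by end time and greedily take each interval whose start is ≥ the last chosen end.
By end time: (0,4), (0,5), (6,8), (4,9), (6,10).
Pick (0,4); next start ≥ 4 → (6,8).
Selected 2 shows.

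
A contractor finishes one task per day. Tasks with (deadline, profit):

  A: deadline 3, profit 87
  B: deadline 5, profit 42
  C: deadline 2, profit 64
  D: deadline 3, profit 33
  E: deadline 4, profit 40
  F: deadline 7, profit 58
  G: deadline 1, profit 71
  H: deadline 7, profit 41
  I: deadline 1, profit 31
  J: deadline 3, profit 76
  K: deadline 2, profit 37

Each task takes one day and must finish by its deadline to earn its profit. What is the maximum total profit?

Take jobs in profit order; each goes to the latest open slot no later than its deadline.
By profit: A(d3,87), J(d3,76), G(d1,71), C(d2,64), F(d7,58), B(d5,42), H(d7,41), E(d4,40), K(d2,37), D(d3,33), I(d1,31)
A→slot 3; J→slot 2; G→slot 1; C skipped; F→slot 7; B→slot 5; H→slot 6; E→slot 4; K skipped; D skipped; I skipped.
Profit = 71 + 76 + 87 + 40 + 42 + 41 + 58 = 415

415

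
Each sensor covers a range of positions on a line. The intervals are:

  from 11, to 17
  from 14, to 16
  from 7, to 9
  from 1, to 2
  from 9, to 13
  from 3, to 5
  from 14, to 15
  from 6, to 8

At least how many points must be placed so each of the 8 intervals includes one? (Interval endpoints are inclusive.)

5

Sort by right endpoint; whenever an interval is uncovered, place a point at its right end.
By right end: [1,2]  [3,5]  [6,8]  [7,9]  [9,13]  [14,15]  [14,16]  [11,17]
[1,2] uncovered → point at 2; [3,5] uncovered → point at 5; [6,8] uncovered → point at 8; [9,13] uncovered → point at 13; [14,15] uncovered → point at 15.
Points: 2, 5, 8, 13, 15 (5 total).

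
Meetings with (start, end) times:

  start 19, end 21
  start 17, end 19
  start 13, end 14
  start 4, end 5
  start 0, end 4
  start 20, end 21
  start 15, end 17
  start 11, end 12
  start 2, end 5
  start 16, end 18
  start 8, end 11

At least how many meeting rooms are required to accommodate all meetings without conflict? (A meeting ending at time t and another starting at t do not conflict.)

2

Count concurrent intervals with a sweep; the peak is the room count.
Events (time:±→running): 0:+→1 2:+→2 … peak 2.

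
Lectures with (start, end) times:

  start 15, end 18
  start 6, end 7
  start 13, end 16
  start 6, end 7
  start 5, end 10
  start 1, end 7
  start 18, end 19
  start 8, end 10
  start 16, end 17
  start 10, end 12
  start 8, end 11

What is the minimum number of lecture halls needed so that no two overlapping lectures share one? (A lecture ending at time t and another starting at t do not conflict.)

The answer is the maximum number of intervals overlapping at any instant.
Events (time:±→running): 1:+→1 5:+→2 6:+→3 6:+→4 … peak 4.

4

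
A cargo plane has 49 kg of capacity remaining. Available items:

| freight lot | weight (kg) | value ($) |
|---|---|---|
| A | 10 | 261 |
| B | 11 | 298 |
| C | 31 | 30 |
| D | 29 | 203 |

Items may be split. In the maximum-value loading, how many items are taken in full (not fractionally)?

Greedy by value/weight ratio, highest first.
Ratios (sorted): B 27.09, A 26.10, D 7.00, C 0.97
take B (11 @ 298); take A (10 @ 261); take 28/29 of D → 196.00. Capacity used 49/49.
2 item(s) taken whole; one partial (take 28/29 of D).

2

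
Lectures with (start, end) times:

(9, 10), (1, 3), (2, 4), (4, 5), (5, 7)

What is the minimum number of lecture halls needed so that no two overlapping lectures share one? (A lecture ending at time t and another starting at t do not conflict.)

Count concurrent intervals with a sweep; the peak is the room count.
starts: [1, 2, 4, 5, 9]
ends:   [3, 4, 5, 7, 10]
s1→1 s2→2  — peak 2.

2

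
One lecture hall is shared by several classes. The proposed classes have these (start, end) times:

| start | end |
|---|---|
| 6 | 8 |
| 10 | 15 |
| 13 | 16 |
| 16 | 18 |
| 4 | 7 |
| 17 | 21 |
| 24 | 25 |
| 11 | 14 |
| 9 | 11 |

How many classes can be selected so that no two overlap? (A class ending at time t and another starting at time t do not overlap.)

5

Sort by end time and greedily take each interval whose start is ≥ the last chosen end.
Sorted by end: (4,7)  (6,8)  (9,11)  (11,14)  (10,15)  (13,16)  (16,18)  (17,21)  (24,25)
take (4,7); take (9,11); take (11,14); skip (10,15); take (16,18); take (24,25).
Selected 5 classes.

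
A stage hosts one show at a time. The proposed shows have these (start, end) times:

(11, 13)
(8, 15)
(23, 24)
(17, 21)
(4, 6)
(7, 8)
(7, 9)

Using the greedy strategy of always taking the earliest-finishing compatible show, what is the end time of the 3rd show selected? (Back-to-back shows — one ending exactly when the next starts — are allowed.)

Order by finish time; keep every interval that doesn't clash with the previous kept one.
Sorted by end: (4,6)  (7,8)  (7,9)  (11,13)  (8,15)  (17,21)  (23,24)
take (4,6); take (7,8); skip (7,9); take (11,13); skip (8,15); take (17,21); take (23,24).
Selected: (4,6) (7,8) (11,13) (17,21) (23,24)

13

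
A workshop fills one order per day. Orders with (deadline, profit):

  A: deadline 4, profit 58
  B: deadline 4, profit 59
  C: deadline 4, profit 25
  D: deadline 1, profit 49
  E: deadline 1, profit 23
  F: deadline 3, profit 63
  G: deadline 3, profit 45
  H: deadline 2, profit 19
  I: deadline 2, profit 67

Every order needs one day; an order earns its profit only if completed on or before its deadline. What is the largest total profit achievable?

Profit order: I=67 F=63 B=59 A=58 D=49 G=45 C=25 E=23 H=19
Assign: I→slot 2, F→slot 3, B→slot 4, A→slot 1, D skipped, G skipped, C skipped, E skipped, H skipped.
Slots: [1:A] [2:I] [3:F] [4:B]
Profit = 58 + 67 + 63 + 59 = 247

247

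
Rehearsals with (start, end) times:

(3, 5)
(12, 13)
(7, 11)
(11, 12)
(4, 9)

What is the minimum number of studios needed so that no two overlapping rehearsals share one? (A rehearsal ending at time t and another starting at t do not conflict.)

2

Count concurrent intervals with a sweep; the peak is the room count.
starts: [3, 4, 7, 11, 12]
ends:   [5, 9, 11, 12, 13]
s3→1 s4→2  — peak 2.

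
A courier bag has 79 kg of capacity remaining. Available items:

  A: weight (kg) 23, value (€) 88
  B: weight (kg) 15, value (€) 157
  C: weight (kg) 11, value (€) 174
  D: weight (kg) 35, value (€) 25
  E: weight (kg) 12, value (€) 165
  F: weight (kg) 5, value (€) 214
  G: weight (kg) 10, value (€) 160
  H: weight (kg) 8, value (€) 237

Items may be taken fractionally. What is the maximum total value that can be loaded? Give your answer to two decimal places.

Sort by value per unit weight and fill in that order.
Ratios (sorted): F 42.80, H 29.62, G 16.00, C 15.82, E 13.75, B 10.47, A 3.83, D 0.71
take F (5 @ 214); take H (8 @ 237); take G (10 @ 160); take C (11 @ 174); take E (12 @ 165); take B (15 @ 157); take 18/23 of A → 68.87. Capacity used 79/79.
Total value = 1175.87

1175.87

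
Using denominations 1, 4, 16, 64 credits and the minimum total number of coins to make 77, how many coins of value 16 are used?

0

Greedy: take as many of the largest coin as possible, then repeat with the remainder.
77 = 1×64 + 3×4 + 1×1
Count of 16: 0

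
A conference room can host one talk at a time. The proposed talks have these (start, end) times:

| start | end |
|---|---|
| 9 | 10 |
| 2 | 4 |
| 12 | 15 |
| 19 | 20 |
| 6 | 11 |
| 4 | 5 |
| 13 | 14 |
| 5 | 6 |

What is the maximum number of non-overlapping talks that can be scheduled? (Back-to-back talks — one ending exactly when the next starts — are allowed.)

By end time: (2,4), (4,5), (5,6), (9,10), (6,11), (13,14), (12,15), (19,20).
Pick (2,4); next start ≥ 4 → (4,5); next start ≥ 5 → (5,6); next start ≥ 6 → (9,10); next start ≥ 10 → (13,14); next start ≥ 14 → (19,20).
Selected 6 talks.

6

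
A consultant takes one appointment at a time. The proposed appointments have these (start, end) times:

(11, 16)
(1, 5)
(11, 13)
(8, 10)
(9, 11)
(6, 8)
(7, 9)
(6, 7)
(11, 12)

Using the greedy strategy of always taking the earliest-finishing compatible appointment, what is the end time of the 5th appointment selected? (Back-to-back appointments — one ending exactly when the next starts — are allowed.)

12

Sort by end time and greedily take each interval whose start is ≥ the last chosen end.
By end time: (1,5), (6,7), (6,8), (7,9), (8,10), (9,11), (11,12), (11,13), (11,16).
Pick (1,5); next start ≥ 5 → (6,7); next start ≥ 7 → (7,9); next start ≥ 9 → (9,11); next start ≥ 11 → (11,12).
Selected: (1,5) (6,7) (7,9) (9,11) (11,12)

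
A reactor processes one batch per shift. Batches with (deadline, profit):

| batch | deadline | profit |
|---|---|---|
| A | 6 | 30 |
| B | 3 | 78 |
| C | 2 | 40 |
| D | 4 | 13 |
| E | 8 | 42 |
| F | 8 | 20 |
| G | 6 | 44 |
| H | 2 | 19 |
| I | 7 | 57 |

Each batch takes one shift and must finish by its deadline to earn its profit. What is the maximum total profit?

By profit: B(d3,78), I(d7,57), G(d6,44), E(d8,42), C(d2,40), A(d6,30), F(d8,20), H(d2,19), D(d4,13)
B→slot 3; I→slot 7; G→slot 6; E→slot 8; C→slot 2; A→slot 5; F→slot 4; H→slot 1; D skipped.
Profit = 19 + 40 + 78 + 20 + 30 + 44 + 57 + 42 = 330

330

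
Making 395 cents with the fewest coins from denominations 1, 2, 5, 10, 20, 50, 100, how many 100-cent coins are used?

395 − 3×100→95 − 1×50→45 − 2×20→5 − 1×5→0
Count of 100: 3

3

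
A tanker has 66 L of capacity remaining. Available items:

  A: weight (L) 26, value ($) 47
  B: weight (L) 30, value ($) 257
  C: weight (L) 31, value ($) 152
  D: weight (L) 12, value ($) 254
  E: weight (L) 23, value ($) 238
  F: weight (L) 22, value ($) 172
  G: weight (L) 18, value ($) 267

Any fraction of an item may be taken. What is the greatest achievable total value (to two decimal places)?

870.37

Ratios (sorted): D 21.17, G 14.83, E 10.35, B 8.57, F 7.82, C 4.90, A 1.81
take D (12 @ 254); take G (18 @ 267); take E (23 @ 238); take 13/30 of B → 111.37. Capacity used 66/66.
Total value = 870.37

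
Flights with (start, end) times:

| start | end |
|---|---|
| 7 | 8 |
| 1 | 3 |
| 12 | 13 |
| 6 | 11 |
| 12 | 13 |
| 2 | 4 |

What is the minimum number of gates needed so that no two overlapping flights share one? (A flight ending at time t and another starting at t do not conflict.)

2

Events (time:±→running): 1:+→1 2:+→2 … peak 2.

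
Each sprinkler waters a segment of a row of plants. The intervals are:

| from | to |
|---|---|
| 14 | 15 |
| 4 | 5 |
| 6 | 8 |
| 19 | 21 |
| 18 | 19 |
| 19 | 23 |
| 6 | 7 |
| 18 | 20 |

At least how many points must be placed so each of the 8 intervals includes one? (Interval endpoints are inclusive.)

Process intervals by earliest right end; each time one isn't hit yet, stab at its right endpoint.
Sorted: [4,5] [6,7] [6,8] [14,15] [18,19] [18,20] [19,21] [19,23]
{[4,5]} hit by 5; {[6,7],[6,8]} hit by 7; {[14,15]} hit by 15; {[18,19],[18,20],[19,21],[19,23]} hit by 19.
Points: 5, 7, 15, 19 (4 total).

4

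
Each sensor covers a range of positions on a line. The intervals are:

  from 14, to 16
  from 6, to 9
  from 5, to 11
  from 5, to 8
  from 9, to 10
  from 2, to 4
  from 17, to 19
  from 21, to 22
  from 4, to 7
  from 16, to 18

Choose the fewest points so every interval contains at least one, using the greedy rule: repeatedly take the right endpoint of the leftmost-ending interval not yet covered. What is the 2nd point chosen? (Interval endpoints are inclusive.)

By right end: [2,4]  [4,7]  [5,8]  [6,9]  [9,10]  [5,11]  [14,16]  [16,18]  [17,19]  [21,22]
[2,4] uncovered → point at 4; [5,8] uncovered → point at 8; [9,10] uncovered → point at 10; [14,16] uncovered → point at 16; [17,19] uncovered → point at 19; [21,22] uncovered → point at 22.
Points: 4, 8, 10, 16, 19, 22 (6 total).

8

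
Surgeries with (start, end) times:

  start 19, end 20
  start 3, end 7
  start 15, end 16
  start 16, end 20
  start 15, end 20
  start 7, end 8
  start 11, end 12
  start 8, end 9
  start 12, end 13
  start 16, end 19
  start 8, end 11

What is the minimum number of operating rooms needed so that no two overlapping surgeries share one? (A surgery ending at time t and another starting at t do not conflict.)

starts: [3, 7, 8, 8, 11, 12, 15, 15, 16, 16, 19]
ends:   [7, 8, 9, 11, 12, 13, 16, 19, 20, 20, 20]
s3→1 e7→0 s7→1 e8→0 s8→1 s8→2 e9→1 e11→0 s11→1 e12→0 s12→1 e13→0 s15→1 s15→2 e16→1 s16→2 s16→3  — peak 3.

3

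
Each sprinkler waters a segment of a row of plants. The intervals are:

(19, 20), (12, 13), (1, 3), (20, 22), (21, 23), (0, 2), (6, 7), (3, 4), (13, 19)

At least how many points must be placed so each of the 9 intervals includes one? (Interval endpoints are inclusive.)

6

Sort by right endpoint; whenever an interval is uncovered, place a point at its right end.
By right end: [0,2]  [1,3]  [3,4]  [6,7]  [12,13]  [13,19]  [19,20]  [20,22]  [21,23]
[0,2] uncovered → point at 2; [3,4] uncovered → point at 4; [6,7] uncovered → point at 7; [12,13] uncovered → point at 13; [19,20] uncovered → point at 20; [21,23] uncovered → point at 23.
Points: 2, 4, 7, 13, 20, 23 (6 total).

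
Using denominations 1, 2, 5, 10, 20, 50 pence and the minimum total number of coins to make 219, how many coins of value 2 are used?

Greedy: take as many of the largest coin as possible, then repeat with the remainder.
219 = 4×50 + 1×10 + 1×5 + 2×2
Count of 2: 2

2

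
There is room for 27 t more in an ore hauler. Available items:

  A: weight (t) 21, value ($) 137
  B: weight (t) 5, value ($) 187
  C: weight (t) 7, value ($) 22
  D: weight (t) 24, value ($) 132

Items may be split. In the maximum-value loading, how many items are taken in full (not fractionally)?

2

Order: B (187/5=37.40) > A (137/21=6.52) > D (132/24=5.50) > C (22/7=3.14)
Fill: take B (5 @ 187) → take A (21 @ 137) → take 1/24 of D → 5.50; 27/27 used.
2 item(s) taken whole; one partial (take 1/24 of D).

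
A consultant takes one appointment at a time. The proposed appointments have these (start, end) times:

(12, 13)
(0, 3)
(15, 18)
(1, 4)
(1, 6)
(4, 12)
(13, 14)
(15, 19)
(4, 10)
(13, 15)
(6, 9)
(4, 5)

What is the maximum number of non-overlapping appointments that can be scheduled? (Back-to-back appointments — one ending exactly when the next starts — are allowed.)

6

By end time: (0,3), (1,4), (4,5), (1,6), (6,9), (4,10), (4,12), (12,13), (13,14), (13,15), (15,18), (15,19).
Pick (0,3); next start ≥ 3 → (4,5); next start ≥ 5 → (6,9); next start ≥ 9 → (12,13); next start ≥ 13 → (13,14); next start ≥ 14 → (15,18).
Selected 6 appointments.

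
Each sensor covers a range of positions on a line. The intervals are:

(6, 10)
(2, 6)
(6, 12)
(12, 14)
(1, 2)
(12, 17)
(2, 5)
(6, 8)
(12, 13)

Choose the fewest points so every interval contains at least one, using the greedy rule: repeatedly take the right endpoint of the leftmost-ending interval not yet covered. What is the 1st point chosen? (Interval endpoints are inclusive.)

2

By right end: [1,2]  [2,5]  [2,6]  [6,8]  [6,10]  [6,12]  [12,13]  [12,14]  [12,17]
[1,2] uncovered → point at 2; [6,8] uncovered → point at 8; [12,13] uncovered → point at 13.
Points: 2, 8, 13 (3 total).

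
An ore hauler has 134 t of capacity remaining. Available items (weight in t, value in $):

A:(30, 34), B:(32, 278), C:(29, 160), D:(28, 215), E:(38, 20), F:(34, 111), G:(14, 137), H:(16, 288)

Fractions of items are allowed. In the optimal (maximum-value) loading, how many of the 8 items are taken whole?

Order: H (288/16=18.00) > G (137/14=9.79) > B (278/32=8.69) > D (215/28=7.68) > C (160/29=5.52) > F (111/34=3.26) > A (34/30=1.13) > E (20/38=0.53)
Fill: take H (16 @ 288) → take G (14 @ 137) → take B (32 @ 278) → take D (28 @ 215) → take C (29 @ 160) → take 15/34 of F → 48.97; 134/134 used.
5 item(s) taken whole; one partial (take 15/34 of F).

5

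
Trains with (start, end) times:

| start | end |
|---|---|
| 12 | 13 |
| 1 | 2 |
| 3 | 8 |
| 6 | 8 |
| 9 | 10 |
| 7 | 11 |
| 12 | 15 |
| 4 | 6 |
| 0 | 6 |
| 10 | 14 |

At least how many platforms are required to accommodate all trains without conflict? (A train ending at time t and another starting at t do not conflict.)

3

Count concurrent intervals with a sweep; the peak is the room count.
Events (time:±→running): 0:+→1 1:+→2 2:-→1 3:+→2 4:+→3 … peak 3.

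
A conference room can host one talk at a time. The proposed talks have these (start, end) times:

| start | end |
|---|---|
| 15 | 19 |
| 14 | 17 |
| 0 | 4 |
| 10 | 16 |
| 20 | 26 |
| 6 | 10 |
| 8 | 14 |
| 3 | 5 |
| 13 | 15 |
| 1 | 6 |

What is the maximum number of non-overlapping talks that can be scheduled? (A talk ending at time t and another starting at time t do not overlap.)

5

Order by finish time; keep every interval that doesn't clash with the previous kept one.
Sorted by end: (0,4)  (3,5)  (1,6)  (6,10)  (8,14)  (13,15)  (10,16)  (14,17)  (15,19)  (20,26)
take (0,4); skip (3,5); skip (1,6); take (6,10); take (13,15); take (15,19); take (20,26).
Selected 5 talks.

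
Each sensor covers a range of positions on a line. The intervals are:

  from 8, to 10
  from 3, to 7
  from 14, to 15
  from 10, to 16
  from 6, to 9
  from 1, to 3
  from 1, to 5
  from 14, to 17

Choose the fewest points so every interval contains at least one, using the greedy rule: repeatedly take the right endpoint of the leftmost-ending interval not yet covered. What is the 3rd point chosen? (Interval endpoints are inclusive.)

Process intervals by earliest right end; each time one isn't hit yet, stab at its right endpoint.
By right end: [1,3]  [1,5]  [3,7]  [6,9]  [8,10]  [14,15]  [10,16]  [14,17]
[1,3] uncovered → point at 3; [6,9] uncovered → point at 9; [14,15] uncovered → point at 15.
Points: 3, 9, 15 (3 total).

15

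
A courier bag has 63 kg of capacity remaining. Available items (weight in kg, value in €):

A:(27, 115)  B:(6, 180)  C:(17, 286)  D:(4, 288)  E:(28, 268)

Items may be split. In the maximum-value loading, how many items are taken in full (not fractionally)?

4

Greedy by value/weight ratio, highest first.
Ratios (sorted): D 72.00, B 30.00, C 16.82, E 9.57, A 4.26
take D (4 @ 288); take B (6 @ 180); take C (17 @ 286); take E (28 @ 268); take 8/27 of A → 34.07. Capacity used 63/63.
4 item(s) taken whole; one partial (take 8/27 of A).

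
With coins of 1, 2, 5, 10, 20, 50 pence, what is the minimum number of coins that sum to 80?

3

Greedy: take as many of the largest coin as possible, then repeat with the remainder.
80 = 1×50 + 1×20 + 1×10
Total coins = 1 + 1 + 1 = 3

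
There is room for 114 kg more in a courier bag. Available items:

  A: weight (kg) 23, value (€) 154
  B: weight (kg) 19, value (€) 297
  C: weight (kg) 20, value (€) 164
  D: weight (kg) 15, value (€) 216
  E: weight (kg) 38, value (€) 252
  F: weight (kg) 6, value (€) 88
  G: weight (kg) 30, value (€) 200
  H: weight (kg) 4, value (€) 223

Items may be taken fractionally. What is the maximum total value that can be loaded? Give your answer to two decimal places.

Greedy by value/weight ratio, highest first.
Ratios (sorted): H 55.75, B 15.63, F 14.67, D 14.40, C 8.20, A 6.70, G 6.67, E 6.63
take H (4 @ 223); take B (19 @ 297); take F (6 @ 88); take D (15 @ 216); take C (20 @ 164); take A (23 @ 154); take 27/30 of G → 180.00. Capacity used 114/114.
Total value = 1322.00

1322.00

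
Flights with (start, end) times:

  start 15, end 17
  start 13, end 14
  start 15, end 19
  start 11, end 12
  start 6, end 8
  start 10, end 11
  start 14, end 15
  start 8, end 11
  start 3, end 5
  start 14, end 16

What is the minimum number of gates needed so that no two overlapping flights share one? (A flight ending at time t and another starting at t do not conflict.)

starts: [3, 6, 8, 10, 11, 13, 14, 14, 15, 15]
ends:   [5, 8, 11, 11, 12, 14, 15, 16, 17, 19]
s3→1 e5→0 s6→1 e8→0 s8→1 s10→2 e11→1 e11→0 s11→1 e12→0 s13→1 e14→0 s14→1 s14→2 e15→1 s15→2 s15→3  — peak 3.

3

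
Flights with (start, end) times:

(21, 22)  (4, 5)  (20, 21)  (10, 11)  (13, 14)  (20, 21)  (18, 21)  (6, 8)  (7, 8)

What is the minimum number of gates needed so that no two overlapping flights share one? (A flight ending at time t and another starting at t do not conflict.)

starts: [4, 6, 7, 10, 13, 18, 20, 20, 21]
ends:   [5, 8, 8, 11, 14, 21, 21, 21, 22]
s4→1 e5→0 s6→1 s7→2 e8→1 e8→0 s10→1 e11→0 s13→1 e14→0 s18→1 s20→2 s20→3  — peak 3.

3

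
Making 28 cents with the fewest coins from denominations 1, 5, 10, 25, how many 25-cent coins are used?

1

Use the largest denomination that fits, subtract, and repeat.
28 − 1×25→3 − 3×1→0
Count of 25: 1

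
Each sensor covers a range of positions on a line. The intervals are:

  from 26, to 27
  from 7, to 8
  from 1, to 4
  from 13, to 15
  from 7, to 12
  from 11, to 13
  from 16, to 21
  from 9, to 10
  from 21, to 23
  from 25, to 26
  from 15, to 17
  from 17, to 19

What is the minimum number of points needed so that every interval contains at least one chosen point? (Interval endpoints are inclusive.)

Process intervals by earliest right end; each time one isn't hit yet, stab at its right endpoint.
Sorted: [1,4] [7,8] [9,10] [7,12] [11,13] [13,15] [15,17] [17,19] [16,21] [21,23] [25,26] [26,27]
{[1,4]} hit by 4; {[7,8]} hit by 8; {[9,10],[7,12]} hit by 10; {[11,13],[13,15]} hit by 13; {[15,17],[17,19],[16,21]} hit by 17; {[21,23]} hit by 23; {[25,26],[26,27]} hit by 26.
Points: 4, 8, 10, 13, 17, 23, 26 (7 total).

7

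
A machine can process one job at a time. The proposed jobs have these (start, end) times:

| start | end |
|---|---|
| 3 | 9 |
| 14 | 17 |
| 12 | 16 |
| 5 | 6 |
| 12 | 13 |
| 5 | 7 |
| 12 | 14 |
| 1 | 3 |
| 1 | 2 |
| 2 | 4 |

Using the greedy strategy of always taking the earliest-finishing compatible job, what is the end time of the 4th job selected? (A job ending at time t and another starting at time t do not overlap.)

13

Order by finish time; keep every interval that doesn't clash with the previous kept one.
Sorted by end: (1,2)  (1,3)  (2,4)  (5,6)  (5,7)  (3,9)  (12,13)  (12,14)  (12,16)  (14,17)
take (1,2); take (2,4); take (5,6); skip (5,7); take (12,13); skip (12,14); take (14,17).
Selected: (1,2) (2,4) (5,6) (12,13) (14,17)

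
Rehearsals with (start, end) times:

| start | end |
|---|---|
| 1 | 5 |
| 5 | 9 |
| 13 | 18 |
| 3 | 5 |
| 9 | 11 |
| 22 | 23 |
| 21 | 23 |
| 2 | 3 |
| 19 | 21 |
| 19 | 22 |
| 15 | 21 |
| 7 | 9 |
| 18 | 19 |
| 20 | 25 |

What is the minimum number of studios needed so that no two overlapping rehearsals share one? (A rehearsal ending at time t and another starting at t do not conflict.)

4

starts: [1, 2, 3, 5, 7, 9, 13, 15, 18, 19, 19, 20, 21, 22]
ends:   [3, 5, 5, 9, 9, 11, 18, 19, 21, 21, 22, 23, 23, 25]
s1→1 s2→2 e3→1 s3→2 e5→1 e5→0 s5→1 s7→2 e9→1 e9→0 s9→1 e11→0 s13→1 s15→2 e18→1 s18→2 e19→1 s19→2 s19→3 s20→4  — peak 4.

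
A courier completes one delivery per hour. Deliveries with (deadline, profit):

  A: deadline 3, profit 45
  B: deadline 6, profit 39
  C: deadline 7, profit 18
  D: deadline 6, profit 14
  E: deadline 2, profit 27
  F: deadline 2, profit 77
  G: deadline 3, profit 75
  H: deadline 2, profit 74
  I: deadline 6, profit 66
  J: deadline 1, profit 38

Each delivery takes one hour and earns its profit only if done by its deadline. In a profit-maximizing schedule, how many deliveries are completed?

Sort by profit descending; place each in the latest free slot ≤ its deadline.
By profit: F(d2,77), G(d3,75), H(d2,74), I(d6,66), A(d3,45), B(d6,39), J(d1,38), E(d2,27), C(d7,18), D(d6,14)
F→slot 2; G→slot 3; H→slot 1; I→slot 6; A skipped; B→slot 5; J skipped; E skipped; C→slot 7; D→slot 4.
7 of 10 scheduled.

7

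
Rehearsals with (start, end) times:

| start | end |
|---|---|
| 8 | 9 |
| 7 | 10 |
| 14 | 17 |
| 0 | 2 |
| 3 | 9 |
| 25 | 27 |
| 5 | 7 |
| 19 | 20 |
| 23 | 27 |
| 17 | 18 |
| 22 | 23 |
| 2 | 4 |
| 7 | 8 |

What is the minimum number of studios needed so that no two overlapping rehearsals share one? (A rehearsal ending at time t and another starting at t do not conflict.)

3

starts: [0, 2, 3, 5, 7, 7, 8, 14, 17, 19, 22, 23, 25]
ends:   [2, 4, 7, 8, 9, 9, 10, 17, 18, 20, 23, 27, 27]
s0→1 e2→0 s2→1 s3→2 e4→1 s5→2 e7→1 s7→2 s7→3  — peak 3.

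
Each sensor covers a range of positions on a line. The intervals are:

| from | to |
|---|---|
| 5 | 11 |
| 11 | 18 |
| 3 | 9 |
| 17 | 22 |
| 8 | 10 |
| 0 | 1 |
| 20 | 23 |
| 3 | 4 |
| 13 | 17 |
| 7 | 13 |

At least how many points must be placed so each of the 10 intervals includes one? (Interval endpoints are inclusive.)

5

Sorted: [0,1] [3,4] [3,9] [8,10] [5,11] [7,13] [13,17] [11,18] [17,22] [20,23]
{[0,1]} hit by 1; {[3,4],[3,9]} hit by 4; {[8,10],[5,11],[7,13]} hit by 10; {[13,17],[11,18],[17,22]} hit by 17; {[20,23]} hit by 23.
Points: 1, 4, 10, 17, 23 (5 total).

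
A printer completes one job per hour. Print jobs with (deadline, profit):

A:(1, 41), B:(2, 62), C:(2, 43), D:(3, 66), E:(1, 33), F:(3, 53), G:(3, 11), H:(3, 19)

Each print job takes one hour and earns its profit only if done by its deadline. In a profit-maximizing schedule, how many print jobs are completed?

3

Profit order: D=66 B=62 F=53 C=43 A=41 E=33 H=19 G=11
Assign: D→slot 3, B→slot 2, F→slot 1, C skipped, A skipped, E skipped, H skipped, G skipped.
Slots: [1:F] [2:B] [3:D]
3 of 8 scheduled.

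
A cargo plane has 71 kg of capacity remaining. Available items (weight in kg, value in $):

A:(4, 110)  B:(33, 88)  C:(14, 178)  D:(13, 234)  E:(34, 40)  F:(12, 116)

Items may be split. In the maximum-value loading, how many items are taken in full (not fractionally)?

4

Order: A (110/4=27.50) > D (234/13=18.00) > C (178/14=12.71) > F (116/12=9.67) > B (88/33=2.67) > E (40/34=1.18)
Fill: take A (4 @ 110) → take D (13 @ 234) → take C (14 @ 178) → take F (12 @ 116) → take 28/33 of B → 74.67; 71/71 used.
4 item(s) taken whole; one partial (take 28/33 of B).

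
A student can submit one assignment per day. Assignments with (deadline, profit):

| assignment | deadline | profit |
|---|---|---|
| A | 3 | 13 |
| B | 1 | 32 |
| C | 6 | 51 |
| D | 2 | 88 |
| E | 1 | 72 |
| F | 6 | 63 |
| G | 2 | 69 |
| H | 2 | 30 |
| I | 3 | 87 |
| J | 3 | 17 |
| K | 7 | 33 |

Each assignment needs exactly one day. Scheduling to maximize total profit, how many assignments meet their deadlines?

6

Take jobs in profit order; each goes to the latest open slot no later than its deadline.
By profit: D(d2,88), I(d3,87), E(d1,72), G(d2,69), F(d6,63), C(d6,51), K(d7,33), B(d1,32), H(d2,30), J(d3,17), A(d3,13)
D→slot 2; I→slot 3; E→slot 1; G skipped; F→slot 6; C→slot 5; K→slot 7; B skipped; H skipped; J skipped; A skipped.
6 of 11 scheduled.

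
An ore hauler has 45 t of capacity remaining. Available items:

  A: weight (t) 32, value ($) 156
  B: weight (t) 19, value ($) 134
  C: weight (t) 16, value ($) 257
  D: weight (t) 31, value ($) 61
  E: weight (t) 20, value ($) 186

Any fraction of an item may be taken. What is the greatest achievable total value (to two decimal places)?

506.47

Sort by value per unit weight and fill in that order.
Ratios (sorted): C 16.06, E 9.30, B 7.05, A 4.88, D 1.97
take C (16 @ 257); take E (20 @ 186); take 9/19 of B → 63.47. Capacity used 45/45.
Total value = 506.47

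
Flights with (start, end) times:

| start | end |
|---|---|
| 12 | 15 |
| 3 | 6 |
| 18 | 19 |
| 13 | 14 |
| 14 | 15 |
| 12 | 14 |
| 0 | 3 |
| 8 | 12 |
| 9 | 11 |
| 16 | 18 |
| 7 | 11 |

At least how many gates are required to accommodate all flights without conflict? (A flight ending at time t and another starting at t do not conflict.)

Count concurrent intervals with a sweep; the peak is the room count.
Events (time:±→running): 0:+→1 3:-→0 3:+→1 6:-→0 7:+→1 8:+→2 9:+→3 … peak 3.

3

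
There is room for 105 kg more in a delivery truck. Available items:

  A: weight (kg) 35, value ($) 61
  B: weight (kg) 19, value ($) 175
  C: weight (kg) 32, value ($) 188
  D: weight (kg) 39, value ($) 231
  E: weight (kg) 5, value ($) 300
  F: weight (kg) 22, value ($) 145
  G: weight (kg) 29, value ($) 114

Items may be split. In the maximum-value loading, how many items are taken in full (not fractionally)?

4

Greedy by value/weight ratio, highest first.
Ratios (sorted): E 60.00, B 9.21, F 6.59, D 5.92, C 5.88, G 3.93, A 1.74
take E (5 @ 300); take B (19 @ 175); take F (22 @ 145); take D (39 @ 231); take 20/32 of C → 117.50. Capacity used 105/105.
4 item(s) taken whole; one partial (take 20/32 of C).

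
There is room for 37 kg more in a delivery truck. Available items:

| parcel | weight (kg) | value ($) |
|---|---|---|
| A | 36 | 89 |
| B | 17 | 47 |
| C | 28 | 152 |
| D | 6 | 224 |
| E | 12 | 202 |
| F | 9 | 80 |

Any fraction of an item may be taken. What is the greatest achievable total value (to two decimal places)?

Order: D (224/6=37.33) > E (202/12=16.83) > F (80/9=8.89) > C (152/28=5.43) > B (47/17=2.76) > A (89/36=2.47)
Fill: take D (6 @ 224) → take E (12 @ 202) → take F (9 @ 80) → take 10/28 of C → 54.29; 37/37 used.
Total value = 560.29

560.29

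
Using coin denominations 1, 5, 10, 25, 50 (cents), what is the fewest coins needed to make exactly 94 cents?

8

Greedy: take as many of the largest coin as possible, then repeat with the remainder.
94 − 1×50→44 − 1×25→19 − 1×10→9 − 1×5→4 − 4×1→0
Total coins = 1 + 1 + 1 + 1 + 4 = 8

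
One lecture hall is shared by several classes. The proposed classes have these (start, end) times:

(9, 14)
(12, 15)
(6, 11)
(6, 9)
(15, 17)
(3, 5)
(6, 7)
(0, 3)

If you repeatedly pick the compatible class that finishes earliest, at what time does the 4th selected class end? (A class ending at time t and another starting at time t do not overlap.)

14

By end time: (0,3), (3,5), (6,7), (6,9), (6,11), (9,14), (12,15), (15,17).
Pick (0,3); next start ≥ 3 → (3,5); next start ≥ 5 → (6,7); next start ≥ 7 → (9,14); next start ≥ 14 → (15,17).
Selected: (0,3) (3,5) (6,7) (9,14) (15,17)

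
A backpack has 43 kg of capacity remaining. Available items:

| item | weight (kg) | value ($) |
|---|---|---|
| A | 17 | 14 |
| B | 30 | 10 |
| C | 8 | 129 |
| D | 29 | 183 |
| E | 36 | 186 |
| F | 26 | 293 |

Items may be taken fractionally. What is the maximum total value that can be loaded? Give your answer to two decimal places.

Order: C (129/8=16.12) > F (293/26=11.27) > D (183/29=6.31) > E (186/36=5.17) > A (14/17=0.82) > B (10/30=0.33)
Fill: take C (8 @ 129) → take F (26 @ 293) → take 9/29 of D → 56.79; 43/43 used.
Total value = 478.79

478.79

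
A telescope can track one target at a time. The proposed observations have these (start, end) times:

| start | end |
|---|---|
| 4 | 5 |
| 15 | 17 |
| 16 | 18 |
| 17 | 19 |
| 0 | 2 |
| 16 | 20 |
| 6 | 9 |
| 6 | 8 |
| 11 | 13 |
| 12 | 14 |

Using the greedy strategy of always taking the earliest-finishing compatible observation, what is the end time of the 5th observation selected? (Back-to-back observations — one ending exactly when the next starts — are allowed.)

17

Greedy by earliest finish: after sorting by end time, pick each interval compatible with the last pick.
By end time: (0,2), (4,5), (6,8), (6,9), (11,13), (12,14), (15,17), (16,18), (17,19), (16,20).
Pick (0,2); next start ≥ 2 → (4,5); next start ≥ 5 → (6,8); next start ≥ 8 → (11,13); next start ≥ 13 → (15,17); next start ≥ 17 → (17,19).
Selected: (0,2) (4,5) (6,8) (11,13) (15,17) (17,19)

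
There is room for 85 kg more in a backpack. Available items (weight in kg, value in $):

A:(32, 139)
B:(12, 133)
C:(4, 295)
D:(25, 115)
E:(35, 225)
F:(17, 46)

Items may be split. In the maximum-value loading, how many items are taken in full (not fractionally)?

Ratios (sorted): C 73.75, B 11.08, E 6.43, D 4.60, A 4.34, F 2.71
take C (4 @ 295); take B (12 @ 133); take E (35 @ 225); take D (25 @ 115); take 9/32 of A → 39.09. Capacity used 85/85.
4 item(s) taken whole; one partial (take 9/32 of A).

4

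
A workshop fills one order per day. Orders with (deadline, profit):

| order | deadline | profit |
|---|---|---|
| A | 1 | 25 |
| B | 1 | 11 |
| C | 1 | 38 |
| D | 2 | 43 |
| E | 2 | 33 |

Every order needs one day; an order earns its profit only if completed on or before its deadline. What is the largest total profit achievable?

By profit: D(d2,43), C(d1,38), E(d2,33), A(d1,25), B(d1,11)
D→slot 2; C→slot 1; E skipped; A skipped; B skipped.
Profit = 38 + 43 = 81

81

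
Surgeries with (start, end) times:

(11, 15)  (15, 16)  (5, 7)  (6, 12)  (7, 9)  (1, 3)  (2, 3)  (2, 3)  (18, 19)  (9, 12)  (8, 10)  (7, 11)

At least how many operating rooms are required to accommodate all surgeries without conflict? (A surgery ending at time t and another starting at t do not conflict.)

The answer is the maximum number of intervals overlapping at any instant.
Events (time:±→running): 1:+→1 2:+→2 2:+→3 3:-→2 3:-→1 3:-→0 5:+→1 6:+→2 7:-→1 7:+→2 7:+→3 8:+→4 … peak 4.

4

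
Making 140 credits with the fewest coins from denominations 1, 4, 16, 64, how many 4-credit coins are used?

140 − 2×64→12 − 3×4→0
Count of 4: 3

3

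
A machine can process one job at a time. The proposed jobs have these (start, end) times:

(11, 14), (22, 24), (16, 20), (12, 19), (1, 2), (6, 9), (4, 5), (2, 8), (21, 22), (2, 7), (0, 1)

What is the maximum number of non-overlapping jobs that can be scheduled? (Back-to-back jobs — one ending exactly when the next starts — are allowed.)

8

By end time: (0,1), (1,2), (4,5), (2,7), (2,8), (6,9), (11,14), (12,19), (16,20), (21,22), (22,24).
Pick (0,1); next start ≥ 1 → (1,2); next start ≥ 2 → (4,5); next start ≥ 5 → (6,9); next start ≥ 9 → (11,14); next start ≥ 14 → (16,20); next start ≥ 20 → (21,22); next start ≥ 22 → (22,24).
Selected 8 jobs.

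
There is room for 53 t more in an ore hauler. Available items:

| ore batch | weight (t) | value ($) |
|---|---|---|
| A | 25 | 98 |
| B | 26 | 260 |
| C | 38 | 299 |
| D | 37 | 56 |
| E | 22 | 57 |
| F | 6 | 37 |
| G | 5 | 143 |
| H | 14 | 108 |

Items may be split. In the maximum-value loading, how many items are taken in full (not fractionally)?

Sort by value per unit weight and fill in that order.
Ratios (sorted): G 28.60, B 10.00, C 7.87, H 7.71, F 6.17, A 3.92, E 2.59, D 1.51
take G (5 @ 143); take B (26 @ 260); take 22/38 of C → 173.11. Capacity used 53/53.
2 item(s) taken whole; one partial (take 22/38 of C).

2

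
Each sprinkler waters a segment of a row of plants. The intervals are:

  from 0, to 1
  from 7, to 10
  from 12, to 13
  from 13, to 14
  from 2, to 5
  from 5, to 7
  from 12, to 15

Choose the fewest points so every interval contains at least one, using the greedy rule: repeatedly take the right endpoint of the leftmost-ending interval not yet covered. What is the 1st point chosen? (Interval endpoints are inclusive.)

By right end: [0,1]  [2,5]  [5,7]  [7,10]  [12,13]  [13,14]  [12,15]
[0,1] uncovered → point at 1; [2,5] uncovered → point at 5; [7,10] uncovered → point at 10; [12,13] uncovered → point at 13.
Points: 1, 5, 10, 13 (4 total).

1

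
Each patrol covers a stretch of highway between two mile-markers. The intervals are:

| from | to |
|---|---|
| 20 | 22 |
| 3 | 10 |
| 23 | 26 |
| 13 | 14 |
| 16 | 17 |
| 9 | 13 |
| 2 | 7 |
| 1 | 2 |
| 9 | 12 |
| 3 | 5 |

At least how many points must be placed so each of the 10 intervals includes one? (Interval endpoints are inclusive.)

Sorted: [1,2] [3,5] [2,7] [3,10] [9,12] [9,13] [13,14] [16,17] [20,22] [23,26]
{[1,2]} hit by 2; {[3,5],[2,7],[3,10]} hit by 5; {[9,12],[9,13]} hit by 12; {[13,14]} hit by 14; {[16,17]} hit by 17; {[20,22]} hit by 22; {[23,26]} hit by 26.
Points: 2, 5, 12, 14, 17, 22, 26 (7 total).

7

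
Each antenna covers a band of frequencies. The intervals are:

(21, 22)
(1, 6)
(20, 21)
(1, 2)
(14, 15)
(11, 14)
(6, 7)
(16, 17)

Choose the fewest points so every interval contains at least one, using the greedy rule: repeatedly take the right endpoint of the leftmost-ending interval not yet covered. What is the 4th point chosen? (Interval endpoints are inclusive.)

17

Sort by right endpoint; whenever an interval is uncovered, place a point at its right end.
Sorted: [1,2] [1,6] [6,7] [11,14] [14,15] [16,17] [20,21] [21,22]
{[1,2],[1,6]} hit by 2; {[6,7]} hit by 7; {[11,14],[14,15]} hit by 14; {[16,17]} hit by 17; {[20,21],[21,22]} hit by 21.
Points: 2, 7, 14, 17, 21 (5 total).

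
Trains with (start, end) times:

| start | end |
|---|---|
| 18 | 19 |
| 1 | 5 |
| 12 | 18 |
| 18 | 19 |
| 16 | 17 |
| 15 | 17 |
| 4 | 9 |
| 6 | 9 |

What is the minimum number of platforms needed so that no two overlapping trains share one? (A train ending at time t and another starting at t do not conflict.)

3

starts: [1, 4, 6, 12, 15, 16, 18, 18]
ends:   [5, 9, 9, 17, 17, 18, 19, 19]
s1→1 s4→2 e5→1 s6→2 e9→1 e9→0 s12→1 s15→2 s16→3  — peak 3.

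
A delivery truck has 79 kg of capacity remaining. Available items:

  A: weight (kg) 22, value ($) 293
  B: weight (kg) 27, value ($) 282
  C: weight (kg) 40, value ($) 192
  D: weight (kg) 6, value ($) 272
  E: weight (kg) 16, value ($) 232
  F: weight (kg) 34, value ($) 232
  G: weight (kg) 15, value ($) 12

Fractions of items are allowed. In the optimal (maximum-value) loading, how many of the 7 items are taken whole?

4

Sort by value per unit weight and fill in that order.
Ratios (sorted): D 45.33, E 14.50, A 13.32, B 10.44, F 6.82, C 4.80, G 0.80
take D (6 @ 272); take E (16 @ 232); take A (22 @ 293); take B (27 @ 282); take 8/34 of F → 54.59. Capacity used 79/79.
4 item(s) taken whole; one partial (take 8/34 of F).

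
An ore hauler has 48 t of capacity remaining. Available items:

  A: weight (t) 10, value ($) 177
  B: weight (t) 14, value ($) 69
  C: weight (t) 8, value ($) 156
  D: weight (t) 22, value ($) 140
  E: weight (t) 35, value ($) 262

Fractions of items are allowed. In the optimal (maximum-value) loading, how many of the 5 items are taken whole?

2

Ratios (sorted): C 19.50, A 17.70, E 7.49, D 6.36, B 4.93
take C (8 @ 156); take A (10 @ 177); take 30/35 of E → 224.57. Capacity used 48/48.
2 item(s) taken whole; one partial (take 30/35 of E).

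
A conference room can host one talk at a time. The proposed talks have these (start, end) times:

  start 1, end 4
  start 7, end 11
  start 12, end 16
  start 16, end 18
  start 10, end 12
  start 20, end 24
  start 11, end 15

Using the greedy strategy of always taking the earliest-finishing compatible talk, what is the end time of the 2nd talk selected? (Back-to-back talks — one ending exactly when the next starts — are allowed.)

11

Order by finish time; keep every interval that doesn't clash with the previous kept one.
By end time: (1,4), (7,11), (10,12), (11,15), (12,16), (16,18), (20,24).
Pick (1,4); next start ≥ 4 → (7,11); next start ≥ 11 → (11,15); next start ≥ 15 → (16,18); next start ≥ 18 → (20,24).
Selected: (1,4) (7,11) (11,15) (16,18) (20,24)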